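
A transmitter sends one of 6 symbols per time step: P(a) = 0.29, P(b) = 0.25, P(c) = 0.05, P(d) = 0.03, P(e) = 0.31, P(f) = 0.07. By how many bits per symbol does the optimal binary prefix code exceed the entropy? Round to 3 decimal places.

Entropy H = −Σ p log₂ p ≈ 2.1781 bits.
Huffman merges: 3/100+1/20→2/25; 7/100+2/25→3/20; 3/20+1/4→2/5; 29/100+31/100→3/5; 2/5+3/5→1. L = 223/100 ≈ 2.2300.
L − H = 2.2300 − 2.1781 = 0.052 bits.

0.052 bits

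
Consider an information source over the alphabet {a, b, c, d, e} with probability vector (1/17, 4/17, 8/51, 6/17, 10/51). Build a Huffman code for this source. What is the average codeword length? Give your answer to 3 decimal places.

2.216 bits/symbol

Repeatedly combine the two least-probable nodes; the expected code length is the sum of the merged weights.
merge 1/17 + 8/51 → 11/51
merge 10/51 + 11/51 → 7/17
merge 4/17 + 6/17 → 10/17
merge 7/17 + 10/17 → 1
L = 11/51 + 7/17 + 10/17 + 1 = 113/51 ≈ 2.216 bits/symbol.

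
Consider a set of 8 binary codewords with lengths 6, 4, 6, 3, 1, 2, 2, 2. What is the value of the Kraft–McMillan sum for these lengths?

With common denominator 2^6 = 64: Σ 2^(−ℓᵢ) = 1/64 + 4/64 + 1/64 + 8/64 + 32/64 + 16/64 + 16/64 + 16/64 = 94/64 = 1.46875.

1.46875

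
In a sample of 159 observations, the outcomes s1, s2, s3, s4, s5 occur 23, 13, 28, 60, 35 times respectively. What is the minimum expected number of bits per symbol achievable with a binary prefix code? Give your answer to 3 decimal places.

Probabilities are the counts divided by 159.
Repeatedly combine the two least-probable nodes; the expected code length is the sum of the merged weights.
merge 13/159 + 23/159 → 12/53
merge 28/159 + 35/159 → 21/53
merge 12/53 + 20/53 → 32/53
merge 21/53 + 32/53 → 1
L = 12/53 + 21/53 + 32/53 + 1 = 118/53 ≈ 2.226 bits/symbol.

2.226 bits/symbol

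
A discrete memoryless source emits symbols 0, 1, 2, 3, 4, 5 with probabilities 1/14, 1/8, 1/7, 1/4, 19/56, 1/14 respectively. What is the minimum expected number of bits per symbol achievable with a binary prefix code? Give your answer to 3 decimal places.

Repeatedly combine the two least-probable nodes; the expected code length is the sum of the merged weights.
merge 1/14 + 1/14 → 1/7
merge 1/8 + 1/7 → 15/56
merge 1/7 + 1/4 → 11/28
merge 15/56 + 19/56 → 17/28
merge 11/28 + 17/28 → 1
L = 1/7 + 15/56 + 11/28 + 17/28 + 1 = 135/56 ≈ 2.411 bits/symbol.

2.411 bits/symbol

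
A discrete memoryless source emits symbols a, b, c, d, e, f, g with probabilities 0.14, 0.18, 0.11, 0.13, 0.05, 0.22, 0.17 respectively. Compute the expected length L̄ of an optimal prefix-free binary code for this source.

2.76 bits/symbol

Repeatedly combine the two least-probable nodes; the expected code length is the sum of the merged weights.
merge 1/20 + 11/100 → 4/25
merge 13/100 + 7/50 → 27/100
merge 4/25 + 17/100 → 33/100
merge 9/50 + 11/50 → 2/5
merge 27/100 + 33/100 → 3/5
merge 2/5 + 3/5 → 1
L = 4/25 + 27/100 + 33/100 + 2/5 + 3/5 + 1 = 69/25 = 2.76 bits/symbol.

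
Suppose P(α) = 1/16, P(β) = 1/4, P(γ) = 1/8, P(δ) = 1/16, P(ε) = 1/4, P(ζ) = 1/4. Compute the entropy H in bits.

Each probability is a power of 1/2, so log₂(1/p) is an integer.
H = Σ p·log₂(1/p) = 1/16·4 + 1/4·2 + 1/8·3 + 1/16·4 + 1/4·2 + 1/4·2 = 2.375 bits.

2.375 bits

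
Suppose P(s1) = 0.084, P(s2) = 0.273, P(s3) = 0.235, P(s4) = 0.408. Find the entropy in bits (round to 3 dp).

1.830 bits

H = −Σ pᵢ log₂ pᵢ.
−0.084·log₂(0.084) = 0.3002
−0.273·log₂(0.273) = 0.5113
−0.235·log₂(0.235) = 0.4910
−0.408·log₂(0.408) = 0.5277
Sum ≈ 1.8302 → 1.830 bits.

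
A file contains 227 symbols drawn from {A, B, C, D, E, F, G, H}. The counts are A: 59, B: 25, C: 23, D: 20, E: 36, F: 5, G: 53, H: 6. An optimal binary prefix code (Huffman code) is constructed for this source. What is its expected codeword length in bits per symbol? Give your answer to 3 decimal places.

Probabilities are the counts divided by 227.
Repeatedly combine the two least-probable nodes; the expected code length is the sum of the merged weights.
merge 5/227 + 6/227 → 11/227
merge 11/227 + 20/227 → 31/227
merge 23/227 + 25/227 → 48/227
merge 31/227 + 36/227 → 67/227
merge 48/227 + 53/227 → 101/227
merge 59/227 + 67/227 → 126/227
merge 101/227 + 126/227 → 1
L = 11/227 + 31/227 + 48/227 + 67/227 + 101/227 + 126/227 + 1 = 611/227 ≈ 2.692 bits/symbol.

2.692 bits/symbol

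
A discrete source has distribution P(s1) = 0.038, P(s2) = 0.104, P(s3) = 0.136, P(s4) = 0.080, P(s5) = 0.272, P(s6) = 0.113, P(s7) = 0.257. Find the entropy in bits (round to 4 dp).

2.5720 bits

H = −Σ pᵢ log₂ pᵢ.
−0.038·log₂(0.038) = 0.1793
−0.104·log₂(0.104) = 0.3396
−0.136·log₂(0.136) = 0.3915
−0.080·log₂(0.080) = 0.2915
−0.272·log₂(0.272) = 0.5109
−0.113·log₂(0.113) = 0.3555
−0.257·log₂(0.257) = 0.5038
Sum ≈ 2.5720 → 2.5720 bits.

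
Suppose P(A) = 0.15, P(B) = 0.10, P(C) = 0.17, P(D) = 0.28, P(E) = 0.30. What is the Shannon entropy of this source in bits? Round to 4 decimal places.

2.2126 bits

H = −Σ pᵢ log₂ pᵢ.
−0.15·log₂(0.15) = 0.4105
−0.10·log₂(0.10) = 0.3322
−0.17·log₂(0.17) = 0.4346
−0.28·log₂(0.28) = 0.5142
−0.30·log₂(0.30) = 0.5211
Sum ≈ 2.2126 → 2.2126 bits.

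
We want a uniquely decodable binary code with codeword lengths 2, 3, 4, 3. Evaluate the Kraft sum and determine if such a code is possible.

With common denominator 2^4 = 16: Σ 2^(−ℓᵢ) = 4/16 + 2/16 + 1/16 + 2/16 = 9/16 = 0.5625.
Kraft's inequality requires Σ ≤ 1; here Σ = 0.5625 ≤ 1, so such a prefix code exists.

0.5625; yes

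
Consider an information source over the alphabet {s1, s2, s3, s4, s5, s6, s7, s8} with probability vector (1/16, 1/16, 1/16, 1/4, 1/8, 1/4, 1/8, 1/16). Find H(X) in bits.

2.75 bits

Each probability is a power of 1/2, so log₂(1/p) is an integer.
H = Σ p·log₂(1/p) = 1/16·4 + 1/16·4 + 1/16·4 + 1/4·2 + 1/8·3 + 1/4·2 + 1/8·3 + 1/16·4 = 2.75 bits.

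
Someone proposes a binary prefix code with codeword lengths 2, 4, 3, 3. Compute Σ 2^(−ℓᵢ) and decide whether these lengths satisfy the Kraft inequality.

0.5625; yes

With common denominator 2^4 = 16: Σ 2^(−ℓᵢ) = 4/16 + 1/16 + 2/16 + 2/16 = 9/16 = 0.5625.
Kraft's inequality requires Σ ≤ 1; here Σ = 0.5625 ≤ 1, so such a prefix code exists.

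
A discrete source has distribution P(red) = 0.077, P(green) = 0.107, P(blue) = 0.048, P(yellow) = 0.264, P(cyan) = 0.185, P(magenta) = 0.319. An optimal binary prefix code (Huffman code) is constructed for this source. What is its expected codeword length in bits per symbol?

Repeatedly combine the two least-probable nodes; the expected code length is the sum of the merged weights.
merge 6/125 + 77/1000 → 1/8
merge 107/1000 + 1/8 → 29/125
merge 37/200 + 29/125 → 417/1000
merge 33/125 + 319/1000 → 583/1000
merge 417/1000 + 583/1000 → 1
L = 1/8 + 29/125 + 417/1000 + 583/1000 + 1 = 2357/1000 = 2.357 bits/symbol.

2.357 bits/symbol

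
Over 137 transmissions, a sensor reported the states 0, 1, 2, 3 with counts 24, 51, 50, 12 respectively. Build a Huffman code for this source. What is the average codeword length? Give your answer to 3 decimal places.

Probabilities are the counts divided by 137.
Repeatedly combine the two least-probable nodes; the expected code length is the sum of the merged weights.
merge 12/137 + 24/137 → 36/137
merge 36/137 + 50/137 → 86/137
merge 51/137 + 86/137 → 1
L = 36/137 + 86/137 + 1 = 259/137 ≈ 1.891 bits/symbol.

1.891 bits/symbol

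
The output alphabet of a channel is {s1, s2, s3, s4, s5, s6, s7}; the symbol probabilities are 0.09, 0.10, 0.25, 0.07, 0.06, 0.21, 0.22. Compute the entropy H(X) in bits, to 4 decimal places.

2.6103 bits

H = −Σ pᵢ log₂ pᵢ.
−0.09·log₂(0.09) = 0.3127
−0.10·log₂(0.10) = 0.3322
−0.25·log₂(0.25) = 0.5000
−0.07·log₂(0.07) = 0.2686
−0.06·log₂(0.06) = 0.2435
−0.21·log₂(0.21) = 0.4728
−0.22·log₂(0.22) = 0.4806
Sum ≈ 2.6103 → 2.6103 bits.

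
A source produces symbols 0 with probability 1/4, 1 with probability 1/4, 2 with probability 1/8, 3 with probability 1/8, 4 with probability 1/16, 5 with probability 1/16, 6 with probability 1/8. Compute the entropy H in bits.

2.625 bits

Each probability is a power of 1/2, so log₂(1/p) is an integer.
H = Σ p·log₂(1/p) = 1/4·2 + 1/4·2 + 1/8·3 + 1/8·3 + 1/16·4 + 1/16·4 + 1/8·3 = 2.625 bits.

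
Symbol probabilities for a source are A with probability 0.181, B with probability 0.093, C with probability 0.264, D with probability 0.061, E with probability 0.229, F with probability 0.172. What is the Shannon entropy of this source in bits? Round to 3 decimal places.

H = −Σ pᵢ log₂ pᵢ.
−0.181·log₂(0.181) = 0.4463
−0.093·log₂(0.093) = 0.3187
−0.264·log₂(0.264) = 0.5072
−0.061·log₂(0.061) = 0.2461
−0.229·log₂(0.229) = 0.4870
−0.172·log₂(0.172) = 0.4368
Sum ≈ 2.4422 → 2.442 bits.

2.442 bits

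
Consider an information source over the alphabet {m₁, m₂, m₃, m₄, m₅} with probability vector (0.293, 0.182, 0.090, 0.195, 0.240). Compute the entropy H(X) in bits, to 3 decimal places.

H = −Σ pᵢ log₂ pᵢ.
−0.293·log₂(0.293) = 0.5189
−0.182·log₂(0.182) = 0.4474
−0.090·log₂(0.090) = 0.3127
−0.195·log₂(0.195) = 0.4599
−0.240·log₂(0.240) = 0.4941
Sum ≈ 2.2330 → 2.233 bits.

2.233 bits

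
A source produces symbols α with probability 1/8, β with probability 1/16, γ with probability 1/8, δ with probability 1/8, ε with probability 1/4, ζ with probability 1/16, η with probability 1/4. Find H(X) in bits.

2.625 bits

Each probability is a power of 1/2, so log₂(1/p) is an integer.
H = Σ p·log₂(1/p) = 1/8·3 + 1/16·4 + 1/8·3 + 1/8·3 + 1/4·2 + 1/16·4 + 1/4·2 = 2.625 bits.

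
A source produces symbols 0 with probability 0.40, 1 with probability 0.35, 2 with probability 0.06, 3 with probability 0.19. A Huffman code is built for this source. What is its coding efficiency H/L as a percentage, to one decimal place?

95.0%

Entropy H = −Σ p log₂ p ≈ 1.7576 bits.
Huffman merges: 3/50+19/100→1/4; 1/4+7/20→3/5; 2/5+3/5→1. L = 37/20 ≈ 1.8500.
Efficiency = H/L = 1.7576/1.8500 = 95.0%.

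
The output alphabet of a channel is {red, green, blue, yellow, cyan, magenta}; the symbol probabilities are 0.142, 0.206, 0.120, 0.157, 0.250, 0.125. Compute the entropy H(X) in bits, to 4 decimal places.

H = −Σ pᵢ log₂ pᵢ.
−0.142·log₂(0.142) = 0.3999
−0.206·log₂(0.206) = 0.4695
−0.120·log₂(0.120) = 0.3671
−0.157·log₂(0.157) = 0.4194
−0.250·log₂(0.250) = 0.5000
−0.125·log₂(0.125) = 0.3750
Sum ≈ 2.5308 → 2.5308 bits.

2.5308 bits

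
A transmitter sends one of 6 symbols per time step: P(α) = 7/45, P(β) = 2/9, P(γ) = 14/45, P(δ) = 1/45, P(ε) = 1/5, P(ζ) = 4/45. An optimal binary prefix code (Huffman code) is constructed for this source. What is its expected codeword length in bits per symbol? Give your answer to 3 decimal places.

2.378 bits/symbol

Repeatedly combine the two least-probable nodes; the expected code length is the sum of the merged weights.
merge 1/45 + 4/45 → 1/9
merge 1/9 + 7/45 → 4/15
merge 1/5 + 2/9 → 19/45
merge 4/15 + 14/45 → 26/45
merge 19/45 + 26/45 → 1
L = 1/9 + 4/15 + 19/45 + 26/45 + 1 = 107/45 ≈ 2.378 bits/symbol.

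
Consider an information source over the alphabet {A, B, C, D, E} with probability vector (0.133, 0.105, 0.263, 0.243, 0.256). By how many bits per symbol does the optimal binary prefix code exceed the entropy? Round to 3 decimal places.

0.004 bits

Entropy H = −Σ p log₂ p ≈ 2.2345 bits.
Huffman merges: 21/200+133/1000→119/500; 119/500+243/1000→481/1000; 32/125+263/1000→519/1000; 481/1000+519/1000→1. L = 1119/500 ≈ 2.2380.
L − H = 2.2380 − 2.2345 = 0.004 bits.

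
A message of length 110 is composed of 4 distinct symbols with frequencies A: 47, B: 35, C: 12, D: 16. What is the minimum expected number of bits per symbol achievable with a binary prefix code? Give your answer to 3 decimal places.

Probabilities are the counts divided by 110.
Repeatedly combine the two least-probable nodes; the expected code length is the sum of the merged weights.
merge 6/55 + 8/55 → 14/55
merge 14/55 + 7/22 → 63/110
merge 47/110 + 63/110 → 1
L = 14/55 + 63/110 + 1 = 201/110 ≈ 1.827 bits/symbol.

1.827 bits/symbol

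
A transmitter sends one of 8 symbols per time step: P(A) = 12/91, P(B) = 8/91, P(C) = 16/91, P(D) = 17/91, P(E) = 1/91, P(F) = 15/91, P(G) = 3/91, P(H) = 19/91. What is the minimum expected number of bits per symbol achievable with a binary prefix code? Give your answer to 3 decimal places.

Repeatedly combine the two least-probable nodes; the expected code length is the sum of the merged weights.
merge 1/91 + 3/91 → 4/91
merge 4/91 + 8/91 → 12/91
merge 12/91 + 12/91 → 24/91
merge 15/91 + 16/91 → 31/91
merge 17/91 + 19/91 → 36/91
merge 24/91 + 31/91 → 55/91
merge 36/91 + 55/91 → 1
L = 4/91 + 12/91 + 24/91 + 31/91 + 36/91 + 55/91 + 1 = 253/91 ≈ 2.780 bits/symbol.

2.780 bits/symbol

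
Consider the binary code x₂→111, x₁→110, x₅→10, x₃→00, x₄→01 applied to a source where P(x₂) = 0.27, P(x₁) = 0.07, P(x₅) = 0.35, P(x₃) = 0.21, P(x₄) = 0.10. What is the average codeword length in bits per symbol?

L̄ = Σ pᵢ·ℓᵢ = 0.27·3 + 0.07·3 + 0.35·2 + 0.21·2 + 0.10·2 = 2.34 bits/symbol.

2.34 bits/symbol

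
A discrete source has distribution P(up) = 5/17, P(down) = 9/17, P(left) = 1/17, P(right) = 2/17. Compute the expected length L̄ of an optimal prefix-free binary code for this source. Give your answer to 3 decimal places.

Repeatedly combine the two least-probable nodes; the expected code length is the sum of the merged weights.
merge 1/17 + 2/17 → 3/17
merge 3/17 + 5/17 → 8/17
merge 8/17 + 9/17 → 1
L = 3/17 + 8/17 + 1 = 28/17 ≈ 1.647 bits/symbol.

1.647 bits/symbol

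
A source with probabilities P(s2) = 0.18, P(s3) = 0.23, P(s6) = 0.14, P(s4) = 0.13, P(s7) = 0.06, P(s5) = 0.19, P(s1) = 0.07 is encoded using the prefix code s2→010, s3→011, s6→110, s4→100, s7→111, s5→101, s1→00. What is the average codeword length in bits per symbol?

L̄ = Σ pᵢ·ℓᵢ = 0.18·3 + 0.23·3 + 0.14·3 + 0.13·3 + 0.06·3 + 0.19·3 + 0.07·2 = 2.93 bits/symbol.

2.93 bits/symbol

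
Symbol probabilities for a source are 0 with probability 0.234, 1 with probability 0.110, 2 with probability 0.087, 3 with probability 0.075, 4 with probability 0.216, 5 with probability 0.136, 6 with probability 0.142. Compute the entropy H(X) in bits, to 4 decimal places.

H = −Σ pᵢ log₂ pᵢ.
−0.234·log₂(0.234) = 0.4903
−0.110·log₂(0.110) = 0.3503
−0.087·log₂(0.087) = 0.3065
−0.075·log₂(0.075) = 0.2803
−0.216·log₂(0.216) = 0.4776
−0.136·log₂(0.136) = 0.3915
−0.142·log₂(0.142) = 0.3999
Sum ≈ 2.6963 → 2.6963 bits.

2.6963 bits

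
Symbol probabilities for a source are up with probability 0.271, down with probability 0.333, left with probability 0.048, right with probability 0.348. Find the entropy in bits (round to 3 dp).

1.779 bits

H = −Σ pᵢ log₂ pᵢ.
−0.271·log₂(0.271) = 0.5105
−0.333·log₂(0.333) = 0.5283
−0.048·log₂(0.048) = 0.2103
−0.348·log₂(0.348) = 0.5299
Sum ≈ 1.7790 → 1.779 bits.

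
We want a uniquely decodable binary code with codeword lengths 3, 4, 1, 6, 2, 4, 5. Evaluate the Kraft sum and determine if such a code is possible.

With common denominator 2^6 = 64: Σ 2^(−ℓᵢ) = 8/64 + 4/64 + 32/64 + 1/64 + 16/64 + 4/64 + 2/64 = 67/64 = 1.046875.
Kraft's inequality requires Σ ≤ 1; here Σ = 1.046875 > 1, so no such prefix code exists.

1.046875; no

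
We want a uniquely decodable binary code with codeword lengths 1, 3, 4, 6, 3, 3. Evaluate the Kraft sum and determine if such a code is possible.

0.953125; yes

With common denominator 2^6 = 64: Σ 2^(−ℓᵢ) = 32/64 + 8/64 + 4/64 + 1/64 + 8/64 + 8/64 = 61/64 = 0.953125.
Kraft's inequality requires Σ ≤ 1; here Σ = 0.953125 ≤ 1, so such a prefix code exists.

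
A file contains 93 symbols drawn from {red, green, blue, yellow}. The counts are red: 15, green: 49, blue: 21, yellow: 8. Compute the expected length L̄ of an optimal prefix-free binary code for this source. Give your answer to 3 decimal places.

1.720 bits/symbol

Probabilities are the counts divided by 93.
Repeatedly combine the two least-probable nodes; the expected code length is the sum of the merged weights.
merge 8/93 + 5/31 → 23/93
merge 7/31 + 23/93 → 44/93
merge 44/93 + 49/93 → 1
L = 23/93 + 44/93 + 1 = 160/93 ≈ 1.720 bits/symbol.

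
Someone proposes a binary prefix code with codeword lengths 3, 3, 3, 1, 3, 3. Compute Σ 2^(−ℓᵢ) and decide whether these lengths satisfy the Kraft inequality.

With common denominator 2^3 = 8: Σ 2^(−ℓᵢ) = 1/8 + 1/8 + 1/8 + 4/8 + 1/8 + 1/8 = 9/8 = 1.125.
Kraft's inequality requires Σ ≤ 1; here Σ = 1.125 > 1, so no such prefix code exists.

1.125; no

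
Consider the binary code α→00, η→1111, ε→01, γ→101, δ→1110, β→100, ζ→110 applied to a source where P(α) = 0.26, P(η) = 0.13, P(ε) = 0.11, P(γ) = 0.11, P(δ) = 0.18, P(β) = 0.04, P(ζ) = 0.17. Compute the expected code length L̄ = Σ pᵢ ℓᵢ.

L̄ = Σ pᵢ·ℓᵢ = 0.26·2 + 0.13·4 + 0.11·2 + 0.11·3 + 0.18·4 + 0.04·3 + 0.17·3 = 2.94 bits/symbol.

2.94 bits/symbol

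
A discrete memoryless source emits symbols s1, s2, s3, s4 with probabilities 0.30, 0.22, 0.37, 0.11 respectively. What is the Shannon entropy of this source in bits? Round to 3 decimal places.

H = −Σ pᵢ log₂ pᵢ.
−0.30·log₂(0.30) = 0.5211
−0.22·log₂(0.22) = 0.4806
−0.37·log₂(0.37) = 0.5307
−0.11·log₂(0.11) = 0.3503
Sum ≈ 1.8827 → 1.883 bits.

1.883 bits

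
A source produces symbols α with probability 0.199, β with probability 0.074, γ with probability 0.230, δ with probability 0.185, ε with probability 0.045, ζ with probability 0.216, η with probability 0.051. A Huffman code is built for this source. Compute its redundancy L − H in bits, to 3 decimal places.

Entropy H = −Σ p log₂ p ≈ 2.5773 bits.
Huffman merges: 9/200+51/1000→12/125; 37/500+12/125→17/100; 17/100+37/200→71/200; 199/1000+27/125→83/200; 23/100+71/200→117/200; 83/200+117/200→1. L = 2621/1000 ≈ 2.6210.
L − H = 2.6210 − 2.5773 = 0.044 bits.

0.044 bits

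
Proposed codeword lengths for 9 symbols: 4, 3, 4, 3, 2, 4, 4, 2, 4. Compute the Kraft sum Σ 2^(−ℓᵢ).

1.0625

With common denominator 2^4 = 16: Σ 2^(−ℓᵢ) = 1/16 + 2/16 + 1/16 + 2/16 + 4/16 + 1/16 + 1/16 + 4/16 + 1/16 = 17/16 = 1.0625.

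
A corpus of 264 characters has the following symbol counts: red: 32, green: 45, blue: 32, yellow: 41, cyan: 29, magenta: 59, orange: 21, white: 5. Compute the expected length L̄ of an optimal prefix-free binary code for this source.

2.875 bits/symbol

Probabilities are the counts divided by 264.
Repeatedly combine the two least-probable nodes; the expected code length is the sum of the merged weights.
merge 5/264 + 7/88 → 13/132
merge 13/132 + 29/264 → 5/24
merge 4/33 + 4/33 → 8/33
merge 41/264 + 15/88 → 43/132
merge 5/24 + 59/264 → 19/44
merge 8/33 + 43/132 → 25/44
merge 19/44 + 25/44 → 1
L = 13/132 + 5/24 + 8/33 + 43/132 + 19/44 + 25/44 + 1 = 23/8 = 2.875 bits/symbol.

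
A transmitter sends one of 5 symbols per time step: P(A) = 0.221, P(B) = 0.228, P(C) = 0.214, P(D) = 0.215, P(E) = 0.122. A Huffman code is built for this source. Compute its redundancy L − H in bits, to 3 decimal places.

0.045 bits

Entropy H = −Σ p log₂ p ≈ 2.2907 bits.
Huffman merges: 61/500+107/500→42/125; 43/200+221/1000→109/250; 57/250+42/125→141/250; 109/250+141/250→1. L = 292/125 ≈ 2.3360.
L − H = 2.3360 − 2.2907 = 0.045 bits.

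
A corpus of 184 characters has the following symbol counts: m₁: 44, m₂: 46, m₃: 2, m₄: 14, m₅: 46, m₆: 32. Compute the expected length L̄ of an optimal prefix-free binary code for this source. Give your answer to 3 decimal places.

Probabilities are the counts divided by 184.
Repeatedly combine the two least-probable nodes; the expected code length is the sum of the merged weights.
merge 1/92 + 7/92 → 2/23
merge 2/23 + 4/23 → 6/23
merge 11/46 + 1/4 → 45/92
merge 1/4 + 6/23 → 47/92
merge 45/92 + 47/92 → 1
L = 2/23 + 6/23 + 45/92 + 47/92 + 1 = 54/23 ≈ 2.348 bits/symbol.

2.348 bits/symbol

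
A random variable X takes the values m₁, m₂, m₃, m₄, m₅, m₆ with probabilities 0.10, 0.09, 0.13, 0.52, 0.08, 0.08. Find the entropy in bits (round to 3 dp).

2.101 bits

H = −Σ pᵢ log₂ pᵢ.
−0.10·log₂(0.10) = 0.3322
−0.09·log₂(0.09) = 0.3127
−0.13·log₂(0.13) = 0.3826
−0.52·log₂(0.52) = 0.4906
−0.08·log₂(0.08) = 0.2915
−0.08·log₂(0.08) = 0.2915
Sum ≈ 2.1011 → 2.101 bits.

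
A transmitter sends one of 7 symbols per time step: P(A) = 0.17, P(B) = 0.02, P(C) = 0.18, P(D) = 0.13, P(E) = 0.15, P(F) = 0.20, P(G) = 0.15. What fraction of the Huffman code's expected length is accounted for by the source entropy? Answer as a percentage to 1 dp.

Entropy H = −Σ p log₂ p ≈ 2.6609 bits.
Huffman merges: 1/50+13/100→3/20; 3/20+3/20→3/10; 3/20+17/100→8/25; 9/50+1/5→19/50; 3/10+8/25→31/50; 19/50+31/50→1. L = 277/100 ≈ 2.7700.
Efficiency = H/L = 2.6609/2.7700 = 96.1%.

96.1%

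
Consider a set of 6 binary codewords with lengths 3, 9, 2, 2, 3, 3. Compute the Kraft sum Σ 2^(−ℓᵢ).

With common denominator 2^9 = 512: Σ 2^(−ℓᵢ) = 64/512 + 1/512 + 128/512 + 128/512 + 64/512 + 64/512 = 449/512 = 0.876953125.

0.876953125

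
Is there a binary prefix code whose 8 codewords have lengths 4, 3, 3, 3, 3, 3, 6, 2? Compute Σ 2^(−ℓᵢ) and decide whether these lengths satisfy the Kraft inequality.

0.953125; yes

With common denominator 2^6 = 64: Σ 2^(−ℓᵢ) = 4/64 + 8/64 + 8/64 + 8/64 + 8/64 + 8/64 + 1/64 + 16/64 = 61/64 = 0.953125.
Kraft's inequality requires Σ ≤ 1; here Σ = 0.953125 ≤ 1, so such a prefix code exists.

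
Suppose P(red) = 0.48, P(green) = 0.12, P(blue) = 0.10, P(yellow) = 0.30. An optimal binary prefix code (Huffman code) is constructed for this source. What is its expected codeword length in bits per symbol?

1.74 bits/symbol

Repeatedly combine the two least-probable nodes; the expected code length is the sum of the merged weights.
merge 1/10 + 3/25 → 11/50
merge 11/50 + 3/10 → 13/25
merge 12/25 + 13/25 → 1
L = 11/50 + 13/25 + 1 = 87/50 = 1.74 bits/symbol.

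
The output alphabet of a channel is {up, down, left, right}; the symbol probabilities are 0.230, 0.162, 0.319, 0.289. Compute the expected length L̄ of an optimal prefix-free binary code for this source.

2 bits/symbol

Repeatedly combine the two least-probable nodes; the expected code length is the sum of the merged weights.
merge 81/500 + 23/100 → 49/125
merge 289/1000 + 319/1000 → 76/125
merge 49/125 + 76/125 → 1
L = 49/125 + 76/125 + 1 = 2 bits/symbol.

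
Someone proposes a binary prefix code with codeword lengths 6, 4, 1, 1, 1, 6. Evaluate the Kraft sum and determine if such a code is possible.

1.59375; no

With common denominator 2^6 = 64: Σ 2^(−ℓᵢ) = 1/64 + 4/64 + 32/64 + 32/64 + 32/64 + 1/64 = 102/64 = 1.59375.
Kraft's inequality requires Σ ≤ 1; here Σ = 1.59375 > 1, so no such prefix code exists.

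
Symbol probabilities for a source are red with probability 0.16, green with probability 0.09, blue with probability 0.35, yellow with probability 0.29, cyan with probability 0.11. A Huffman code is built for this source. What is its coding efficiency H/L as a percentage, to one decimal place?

Entropy H = −Σ p log₂ p ≈ 2.1340 bits.
Huffman merges: 9/100+11/100→1/5; 4/25+1/5→9/25; 29/100+7/20→16/25; 9/25+16/25→1. L = 11/5 ≈ 2.2000.
Efficiency = H/L = 2.1340/2.2000 = 97.0%.

97.0%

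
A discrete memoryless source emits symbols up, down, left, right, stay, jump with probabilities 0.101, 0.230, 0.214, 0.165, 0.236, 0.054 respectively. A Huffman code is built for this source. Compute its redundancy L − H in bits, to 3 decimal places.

Entropy H = −Σ p log₂ p ≈ 2.4457 bits.
Huffman merges: 27/500+101/1000→31/200; 31/200+33/200→8/25; 107/500+23/100→111/250; 59/250+8/25→139/250; 111/250+139/250→1. L = 99/40 ≈ 2.4750.
L − H = 2.4750 − 2.4457 = 0.029 bits.

0.029 bits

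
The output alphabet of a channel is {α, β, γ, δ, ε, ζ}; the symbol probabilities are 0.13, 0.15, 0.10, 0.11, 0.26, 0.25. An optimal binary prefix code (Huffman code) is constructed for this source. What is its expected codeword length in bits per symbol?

Repeatedly combine the two least-probable nodes; the expected code length is the sum of the merged weights.
merge 1/10 + 11/100 → 21/100
merge 13/100 + 3/20 → 7/25
merge 21/100 + 1/4 → 23/50
merge 13/50 + 7/25 → 27/50
merge 23/50 + 27/50 → 1
L = 21/100 + 7/25 + 23/50 + 27/50 + 1 = 249/100 = 2.49 bits/symbol.

2.49 bits/symbol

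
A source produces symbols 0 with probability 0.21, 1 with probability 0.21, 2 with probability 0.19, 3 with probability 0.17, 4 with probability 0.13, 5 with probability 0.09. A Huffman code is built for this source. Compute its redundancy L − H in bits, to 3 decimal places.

0.049 bits

Entropy H = −Σ p log₂ p ≈ 2.5308 bits.
Huffman merges: 9/100+13/100→11/50; 17/100+19/100→9/25; 21/100+21/100→21/50; 11/50+9/25→29/50; 21/50+29/50→1. L = 129/50 ≈ 2.5800.
L − H = 2.5800 − 2.5308 = 0.049 bits.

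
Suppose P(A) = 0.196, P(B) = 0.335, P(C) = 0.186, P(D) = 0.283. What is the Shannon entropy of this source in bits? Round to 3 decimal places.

H = −Σ pᵢ log₂ pᵢ.
−0.196·log₂(0.196) = 0.4608
−0.335·log₂(0.335) = 0.5286
−0.186·log₂(0.186) = 0.4514
−0.283·log₂(0.283) = 0.5154
Sum ≈ 1.9561 → 1.956 bits.

1.956 bits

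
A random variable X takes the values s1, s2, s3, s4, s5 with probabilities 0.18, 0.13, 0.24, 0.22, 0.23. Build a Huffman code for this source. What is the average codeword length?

2.31 bits/symbol

Repeatedly combine the two least-probable nodes; the expected code length is the sum of the merged weights.
merge 13/100 + 9/50 → 31/100
merge 11/50 + 23/100 → 9/20
merge 6/25 + 31/100 → 11/20
merge 9/20 + 11/20 → 1
L = 31/100 + 9/20 + 11/20 + 1 = 231/100 = 2.31 bits/symbol.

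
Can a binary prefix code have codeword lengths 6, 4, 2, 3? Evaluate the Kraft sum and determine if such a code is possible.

With common denominator 2^6 = 64: Σ 2^(−ℓᵢ) = 1/64 + 4/64 + 16/64 + 8/64 = 29/64 = 0.453125.
Kraft's inequality requires Σ ≤ 1; here Σ = 0.453125 ≤ 1, so such a prefix code exists.

0.453125; yes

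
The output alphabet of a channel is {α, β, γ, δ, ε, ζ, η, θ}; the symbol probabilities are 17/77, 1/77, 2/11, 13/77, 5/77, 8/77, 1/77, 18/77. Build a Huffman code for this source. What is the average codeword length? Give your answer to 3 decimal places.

2.662 bits/symbol

Repeatedly combine the two least-probable nodes; the expected code length is the sum of the merged weights.
merge 1/77 + 1/77 → 2/77
merge 2/77 + 5/77 → 1/11
merge 1/11 + 8/77 → 15/77
merge 13/77 + 2/11 → 27/77
merge 15/77 + 17/77 → 32/77
merge 18/77 + 27/77 → 45/77
merge 32/77 + 45/77 → 1
L = 2/77 + 1/11 + 15/77 + 27/77 + 32/77 + 45/77 + 1 = 205/77 ≈ 2.662 bits/symbol.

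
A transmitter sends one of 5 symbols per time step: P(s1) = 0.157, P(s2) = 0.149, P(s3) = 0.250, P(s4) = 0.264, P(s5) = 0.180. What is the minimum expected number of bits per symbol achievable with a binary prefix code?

2.306 bits/symbol

Repeatedly combine the two least-probable nodes; the expected code length is the sum of the merged weights.
merge 149/1000 + 157/1000 → 153/500
merge 9/50 + 1/4 → 43/100
merge 33/125 + 153/500 → 57/100
merge 43/100 + 57/100 → 1
L = 153/500 + 43/100 + 57/100 + 1 = 1153/500 = 2.306 bits/symbol.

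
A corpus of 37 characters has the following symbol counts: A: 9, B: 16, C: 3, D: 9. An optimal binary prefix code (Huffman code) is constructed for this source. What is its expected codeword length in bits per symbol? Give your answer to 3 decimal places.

Probabilities are the counts divided by 37.
Repeatedly combine the two least-probable nodes; the expected code length is the sum of the merged weights.
merge 3/37 + 9/37 → 12/37
merge 9/37 + 12/37 → 21/37
merge 16/37 + 21/37 → 1
L = 12/37 + 21/37 + 1 = 70/37 ≈ 1.892 bits/symbol.

1.892 bits/symbol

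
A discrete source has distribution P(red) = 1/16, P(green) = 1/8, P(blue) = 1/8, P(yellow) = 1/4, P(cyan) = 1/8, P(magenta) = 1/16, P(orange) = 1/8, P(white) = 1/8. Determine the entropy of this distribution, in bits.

2.875 bits

Each probability is a power of 1/2, so log₂(1/p) is an integer.
H = Σ p·log₂(1/p) = 1/16·4 + 1/8·3 + 1/8·3 + 1/4·2 + 1/8·3 + 1/16·4 + 1/8·3 + 1/8·3 = 2.875 bits.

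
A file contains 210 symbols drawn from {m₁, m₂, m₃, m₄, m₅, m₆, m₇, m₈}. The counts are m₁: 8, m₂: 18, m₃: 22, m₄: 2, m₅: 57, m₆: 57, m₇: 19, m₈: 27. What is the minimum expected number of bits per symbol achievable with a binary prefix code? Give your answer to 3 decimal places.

2.638 bits/symbol

Probabilities are the counts divided by 210.
Repeatedly combine the two least-probable nodes; the expected code length is the sum of the merged weights.
merge 1/105 + 4/105 → 1/21
merge 1/21 + 3/35 → 2/15
merge 19/210 + 11/105 → 41/210
merge 9/70 + 2/15 → 11/42
merge 41/210 + 11/42 → 16/35
merge 19/70 + 19/70 → 19/35
merge 16/35 + 19/35 → 1
L = 1/21 + 2/15 + 41/210 + 11/42 + 16/35 + 19/35 + 1 = 277/105 ≈ 2.638 bits/symbol.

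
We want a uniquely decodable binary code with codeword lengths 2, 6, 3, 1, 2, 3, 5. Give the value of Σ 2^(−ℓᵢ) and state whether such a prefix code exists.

With common denominator 2^6 = 64: Σ 2^(−ℓᵢ) = 16/64 + 1/64 + 8/64 + 32/64 + 16/64 + 8/64 + 2/64 = 83/64 = 1.296875.
Kraft's inequality requires Σ ≤ 1; here Σ = 1.296875 > 1, so no such prefix code exists.

1.296875; no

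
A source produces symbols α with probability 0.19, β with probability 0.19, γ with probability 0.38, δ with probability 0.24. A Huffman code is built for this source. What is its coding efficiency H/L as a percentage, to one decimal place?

96.8%

Entropy H = −Σ p log₂ p ≈ 1.9350 bits.
Huffman merges: 19/100+19/100→19/50; 6/25+19/50→31/50; 19/50+31/50→1. L = 2 ≈ 2.0000.
Efficiency = H/L = 1.9350/2.0000 = 96.8%.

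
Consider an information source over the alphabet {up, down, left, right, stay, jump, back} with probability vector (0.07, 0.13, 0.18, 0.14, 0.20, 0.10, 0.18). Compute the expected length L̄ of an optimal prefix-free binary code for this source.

2.79 bits/symbol

Repeatedly combine the two least-probable nodes; the expected code length is the sum of the merged weights.
merge 7/100 + 1/10 → 17/100
merge 13/100 + 7/50 → 27/100
merge 17/100 + 9/50 → 7/20
merge 9/50 + 1/5 → 19/50
merge 27/100 + 7/20 → 31/50
merge 19/50 + 31/50 → 1
L = 17/100 + 27/100 + 7/20 + 19/50 + 31/50 + 1 = 279/100 = 2.79 bits/symbol.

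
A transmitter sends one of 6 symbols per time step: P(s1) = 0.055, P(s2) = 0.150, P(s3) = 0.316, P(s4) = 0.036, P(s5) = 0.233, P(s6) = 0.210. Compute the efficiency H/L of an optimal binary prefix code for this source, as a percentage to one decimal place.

Entropy H = −Σ p log₂ p ≈ 2.3010 bits.
Huffman merges: 9/250+11/200→91/1000; 91/1000+3/20→241/1000; 21/100+233/1000→443/1000; 241/1000+79/250→557/1000; 443/1000+557/1000→1. L = 583/250 ≈ 2.3320.
Efficiency = H/L = 2.3010/2.3320 = 98.7%.

98.7%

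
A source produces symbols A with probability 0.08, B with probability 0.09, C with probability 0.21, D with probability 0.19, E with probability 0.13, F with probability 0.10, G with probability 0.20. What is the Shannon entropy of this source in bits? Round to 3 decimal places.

2.711 bits

H = −Σ pᵢ log₂ pᵢ.
−0.08·log₂(0.08) = 0.2915
−0.09·log₂(0.09) = 0.3127
−0.21·log₂(0.21) = 0.4728
−0.19·log₂(0.19) = 0.4552
−0.13·log₂(0.13) = 0.3826
−0.10·log₂(0.10) = 0.3322
−0.20·log₂(0.20) = 0.4644
Sum ≈ 2.7114 → 2.711 bits.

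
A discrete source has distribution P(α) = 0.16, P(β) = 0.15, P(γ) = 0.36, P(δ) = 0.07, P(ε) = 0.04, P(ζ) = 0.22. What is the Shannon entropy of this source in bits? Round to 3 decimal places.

2.299 bits

H = −Σ pᵢ log₂ pᵢ.
−0.16·log₂(0.16) = 0.4230
−0.15·log₂(0.15) = 0.4105
−0.36·log₂(0.36) = 0.5306
−0.07·log₂(0.07) = 0.2686
−0.04·log₂(0.04) = 0.1858
−0.22·log₂(0.22) = 0.4806
Sum ≈ 2.2991 → 2.299 bits.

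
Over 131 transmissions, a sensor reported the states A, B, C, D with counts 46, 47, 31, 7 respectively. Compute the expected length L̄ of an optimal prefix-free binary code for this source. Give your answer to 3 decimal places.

1.931 bits/symbol

Probabilities are the counts divided by 131.
Repeatedly combine the two least-probable nodes; the expected code length is the sum of the merged weights.
merge 7/131 + 31/131 → 38/131
merge 38/131 + 46/131 → 84/131
merge 47/131 + 84/131 → 1
L = 38/131 + 84/131 + 1 = 253/131 ≈ 1.931 bits/symbol.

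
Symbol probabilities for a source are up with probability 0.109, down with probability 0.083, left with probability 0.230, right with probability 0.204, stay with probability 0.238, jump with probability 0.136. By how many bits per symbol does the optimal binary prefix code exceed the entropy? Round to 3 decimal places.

Entropy H = −Σ p log₂ p ≈ 2.4864 bits.
Huffman merges: 83/1000+109/1000→24/125; 17/125+24/125→41/125; 51/250+23/100→217/500; 119/500+41/125→283/500; 217/500+283/500→1. L = 63/25 ≈ 2.5200.
L − H = 2.5200 − 2.4864 = 0.034 bits.

0.034 bits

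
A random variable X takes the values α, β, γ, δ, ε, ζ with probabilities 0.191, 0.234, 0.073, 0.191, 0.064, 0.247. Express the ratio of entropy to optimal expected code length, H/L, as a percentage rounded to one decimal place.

Entropy H = −Σ p log₂ p ≈ 2.4304 bits.
Huffman merges: 8/125+73/1000→137/1000; 137/1000+191/1000→41/125; 191/1000+117/500→17/40; 247/1000+41/125→23/40; 17/40+23/40→1. L = 493/200 ≈ 2.4650.
Efficiency = H/L = 2.4304/2.4650 = 98.6%.

98.6%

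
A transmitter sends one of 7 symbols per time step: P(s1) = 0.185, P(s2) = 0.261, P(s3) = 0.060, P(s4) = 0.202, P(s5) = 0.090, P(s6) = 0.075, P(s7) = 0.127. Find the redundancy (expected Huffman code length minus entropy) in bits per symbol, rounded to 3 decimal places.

0.035 bits

Entropy H = −Σ p log₂ p ≈ 2.6368 bits.
Huffman merges: 3/50+3/40→27/200; 9/100+127/1000→217/1000; 27/200+37/200→8/25; 101/500+217/1000→419/1000; 261/1000+8/25→581/1000; 419/1000+581/1000→1. L = 334/125 ≈ 2.6720.
L − H = 2.6720 − 2.6368 = 0.035 bits.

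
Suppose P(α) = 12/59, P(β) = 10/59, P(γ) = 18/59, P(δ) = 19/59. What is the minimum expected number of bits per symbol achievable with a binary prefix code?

2 bits/symbol

Repeatedly combine the two least-probable nodes; the expected code length is the sum of the merged weights.
merge 10/59 + 12/59 → 22/59
merge 18/59 + 19/59 → 37/59
merge 22/59 + 37/59 → 1
L = 22/59 + 37/59 + 1 = 2 bits/symbol.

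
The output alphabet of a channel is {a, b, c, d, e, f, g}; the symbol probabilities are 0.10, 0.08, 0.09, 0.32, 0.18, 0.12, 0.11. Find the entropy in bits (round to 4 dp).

H = −Σ pᵢ log₂ pᵢ.
−0.10·log₂(0.10) = 0.3322
−0.08·log₂(0.08) = 0.2915
−0.09·log₂(0.09) = 0.3127
−0.32·log₂(0.32) = 0.5260
−0.18·log₂(0.18) = 0.4453
−0.12·log₂(0.12) = 0.3671
−0.11·log₂(0.11) = 0.3503
Sum ≈ 2.6251 → 2.6251 bits.

2.6251 bits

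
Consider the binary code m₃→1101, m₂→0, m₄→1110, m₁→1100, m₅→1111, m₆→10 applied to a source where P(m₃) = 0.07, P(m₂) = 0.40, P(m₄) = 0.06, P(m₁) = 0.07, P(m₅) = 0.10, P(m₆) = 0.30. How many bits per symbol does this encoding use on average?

2.2 bits/symbol

L̄ = Σ pᵢ·ℓᵢ = 0.07·4 + 0.40·1 + 0.06·4 + 0.07·4 + 0.10·4 + 0.30·2 = 2.2 bits/symbol.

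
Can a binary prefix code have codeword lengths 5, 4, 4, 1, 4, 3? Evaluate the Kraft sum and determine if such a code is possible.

0.84375; yes

With common denominator 2^5 = 32: Σ 2^(−ℓᵢ) = 1/32 + 2/32 + 2/32 + 16/32 + 2/32 + 4/32 = 27/32 = 0.84375.
Kraft's inequality requires Σ ≤ 1; here Σ = 0.84375 ≤ 1, so such a prefix code exists.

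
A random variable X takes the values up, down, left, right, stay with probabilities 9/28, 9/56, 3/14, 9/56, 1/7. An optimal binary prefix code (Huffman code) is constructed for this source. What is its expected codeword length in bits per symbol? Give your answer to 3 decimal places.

2.304 bits/symbol

Repeatedly combine the two least-probable nodes; the expected code length is the sum of the merged weights.
merge 1/7 + 9/56 → 17/56
merge 9/56 + 3/14 → 3/8
merge 17/56 + 9/28 → 5/8
merge 3/8 + 5/8 → 1
L = 17/56 + 3/8 + 5/8 + 1 = 129/56 ≈ 2.304 bits/symbol.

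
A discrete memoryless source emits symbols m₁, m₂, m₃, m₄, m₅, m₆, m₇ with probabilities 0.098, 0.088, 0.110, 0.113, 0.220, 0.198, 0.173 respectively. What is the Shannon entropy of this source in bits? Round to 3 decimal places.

H = −Σ pᵢ log₂ pᵢ.
−0.098·log₂(0.098) = 0.3284
−0.088·log₂(0.088) = 0.3086
−0.110·log₂(0.110) = 0.3503
−0.113·log₂(0.113) = 0.3555
−0.220·log₂(0.220) = 0.4806
−0.198·log₂(0.198) = 0.4626
−0.173·log₂(0.173) = 0.4379
Sum ≈ 2.7238 → 2.724 bits.

2.724 bits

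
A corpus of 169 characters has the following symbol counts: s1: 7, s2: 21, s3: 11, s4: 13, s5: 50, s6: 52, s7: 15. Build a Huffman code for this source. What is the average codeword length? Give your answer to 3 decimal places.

2.503 bits/symbol

Probabilities are the counts divided by 169.
Repeatedly combine the two least-probable nodes; the expected code length is the sum of the merged weights.
merge 7/169 + 11/169 → 18/169
merge 1/13 + 15/169 → 28/169
merge 18/169 + 21/169 → 3/13
merge 28/169 + 3/13 → 67/169
merge 50/169 + 4/13 → 102/169
merge 67/169 + 102/169 → 1
L = 18/169 + 28/169 + 3/13 + 67/169 + 102/169 + 1 = 423/169 ≈ 2.503 bits/symbol.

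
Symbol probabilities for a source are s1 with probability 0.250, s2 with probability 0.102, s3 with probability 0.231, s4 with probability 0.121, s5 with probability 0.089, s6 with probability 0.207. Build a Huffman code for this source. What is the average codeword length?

Repeatedly combine the two least-probable nodes; the expected code length is the sum of the merged weights.
merge 89/1000 + 51/500 → 191/1000
merge 121/1000 + 191/1000 → 39/125
merge 207/1000 + 231/1000 → 219/500
merge 1/4 + 39/125 → 281/500
merge 219/500 + 281/500 → 1
L = 191/1000 + 39/125 + 219/500 + 281/500 + 1 = 2503/1000 = 2.503 bits/symbol.

2.503 bits/symbol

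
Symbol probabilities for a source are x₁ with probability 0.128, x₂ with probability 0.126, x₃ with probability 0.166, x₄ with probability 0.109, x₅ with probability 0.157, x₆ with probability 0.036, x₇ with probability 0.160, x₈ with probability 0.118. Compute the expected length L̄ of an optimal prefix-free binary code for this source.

2.979 bits/symbol

Repeatedly combine the two least-probable nodes; the expected code length is the sum of the merged weights.
merge 9/250 + 109/1000 → 29/200
merge 59/500 + 63/500 → 61/250
merge 16/125 + 29/200 → 273/1000
merge 157/1000 + 4/25 → 317/1000
merge 83/500 + 61/250 → 41/100
merge 273/1000 + 317/1000 → 59/100
merge 41/100 + 59/100 → 1
L = 29/200 + 61/250 + 273/1000 + 317/1000 + 41/100 + 59/100 + 1 = 2979/1000 = 2.979 bits/symbol.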